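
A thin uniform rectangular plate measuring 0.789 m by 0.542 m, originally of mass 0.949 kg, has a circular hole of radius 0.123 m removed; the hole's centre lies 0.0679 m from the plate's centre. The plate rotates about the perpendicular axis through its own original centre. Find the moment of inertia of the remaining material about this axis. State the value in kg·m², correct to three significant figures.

Unpierced body about its centre: I₀ = (1/12)M(a²+b²) = (1/12)(0.949)[(0.789)² + (0.542)²] = 0.072463 kg·m².
The removed disk has mass m = M·πr²/(ab) = (0.949)·π(0.123)²/(0.789·0.542) = 0.10548 kg (same uniform areal density).
Its moment of inertia about the rotation axis (parallel-axis theorem): I_hole = (1/2)mr² + md² = (1/2)(0.10548)(0.123)² + (0.10548)(0.0679)² = 0.0012842 kg·m².
Treating the hole as negative mass, I = I₀ − I_hole = 0.072463 − 0.0012842 = 0.071179 kg·m².

0.0712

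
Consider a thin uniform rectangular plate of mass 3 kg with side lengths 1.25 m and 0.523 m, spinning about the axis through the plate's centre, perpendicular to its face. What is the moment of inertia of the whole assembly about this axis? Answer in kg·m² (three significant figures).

I_cm = (1/12)M(a²+b²) = (1/12)(3)[(1.25)² + (0.523)²] = 0.45901 kg·m²; axis through the centre, so I = 0.45901 kg·m².

0.459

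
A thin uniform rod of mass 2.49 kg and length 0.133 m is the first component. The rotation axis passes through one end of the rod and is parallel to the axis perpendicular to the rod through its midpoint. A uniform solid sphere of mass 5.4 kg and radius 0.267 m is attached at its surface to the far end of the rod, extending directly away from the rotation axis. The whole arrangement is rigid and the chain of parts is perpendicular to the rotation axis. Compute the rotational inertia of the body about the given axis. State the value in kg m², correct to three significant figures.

1.03

Thin rod: I_cm = (1/12)ML² = (1/12)(2.49)(0.133)² = 0.0036705 kg m²; centre at d = 0.0665 m, so the parallel axis theorem gives I = 0.0036705 + (2.49)(0.0665)² = 0.014682 kg m².
Solid sphere: I_cm = (2/5)MR² = (2/5)(5.4)(0.267)² = 0.15398 kg m²; centre at d = 0.0665 + 0.0665 + 0.267 = 0.4 m, so the parallel axis theorem gives I = 0.15398 + (5.4)(0.4)² = 1.018 kg m².
Total I = 0.014682 + 1.018 = 1.0327 kg m².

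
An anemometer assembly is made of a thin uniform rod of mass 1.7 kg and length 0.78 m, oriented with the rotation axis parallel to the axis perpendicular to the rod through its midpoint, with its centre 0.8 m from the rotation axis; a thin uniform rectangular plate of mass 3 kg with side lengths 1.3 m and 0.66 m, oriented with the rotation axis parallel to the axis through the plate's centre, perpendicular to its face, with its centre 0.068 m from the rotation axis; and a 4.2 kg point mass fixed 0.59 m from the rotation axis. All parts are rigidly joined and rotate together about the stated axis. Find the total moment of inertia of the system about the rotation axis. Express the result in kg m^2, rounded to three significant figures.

Thin rod: I_cm = (1/12)ML² = (1/12)(1.7)(0.78)² = 0.08619 kg m^2; centre at d = 0.8 m, so the parallel axis theorem gives I = 0.08619 + (1.7)(0.8)² = 1.1742 kg m^2.
Rectangular plate: I_cm = (1/12)M(a²+b²) = (1/12)(3)[(1.3)² + (0.66)²] = 0.5314 kg m^2; centre at d = 0.068 m, so the parallel axis theorem gives I = 0.5314 + (3)(0.068)² = 0.54527 kg m^2.
Point mass: I_cm = 0; centre at d = 0.59 m, so the parallel axis theorem gives I = 0 + (4.2)(0.59)² = 1.462 kg m^2.
Total I = 1.1742 + 0.54527 + 1.462 = 3.1815 kg m^2.

3.18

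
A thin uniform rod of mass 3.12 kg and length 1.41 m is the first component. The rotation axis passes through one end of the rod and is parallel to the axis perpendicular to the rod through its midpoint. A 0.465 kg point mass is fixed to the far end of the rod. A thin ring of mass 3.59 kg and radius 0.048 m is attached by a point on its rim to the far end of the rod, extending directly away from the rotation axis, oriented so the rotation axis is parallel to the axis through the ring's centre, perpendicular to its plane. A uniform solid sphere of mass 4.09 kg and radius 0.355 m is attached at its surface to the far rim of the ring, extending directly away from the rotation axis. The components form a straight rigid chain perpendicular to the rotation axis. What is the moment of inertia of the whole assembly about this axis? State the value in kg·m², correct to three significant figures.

Thin rod: I_cm = (1/12)ML² = (1/12)(3.12)(1.41)² = 0.51691 kg·m²; centre at d = 0.705 m, so I = I_cm + Md² gives I = 0.51691 + (3.12)(0.705)² = 2.0676 kg·m².
Point mass: I_cm = 0; centre at d = 0.705 + 0.705 = 1.41 m, so I = I_cm + Md² gives I = 0 + (0.465)(1.41)² = 0.92447 kg·m².
Thin ring: I_cm = MR² = (3.59)(0.048)² = 0.0082714 kg·m²; centre at d = 0.705 + 0.705 + 0.048 = 1.458 m, so I = I_cm + Md² gives I = 0.0082714 + (3.59)(1.458)² = 7.6398 kg·m².
Solid sphere: I_cm = (2/5)MR² = (2/5)(4.09)(0.355)² = 0.20618 kg·m²; centre at d = 0.705 + 0.705 + 0.048 + 0.048 + 0.355 = 1.861 m, so I = I_cm + Md² gives I = 0.20618 + (4.09)(1.861)² = 14.371 kg·m².
Total I = 2.0676 + 0.92447 + 7.6398 + 14.371 = 25.003 kg·m².

25.0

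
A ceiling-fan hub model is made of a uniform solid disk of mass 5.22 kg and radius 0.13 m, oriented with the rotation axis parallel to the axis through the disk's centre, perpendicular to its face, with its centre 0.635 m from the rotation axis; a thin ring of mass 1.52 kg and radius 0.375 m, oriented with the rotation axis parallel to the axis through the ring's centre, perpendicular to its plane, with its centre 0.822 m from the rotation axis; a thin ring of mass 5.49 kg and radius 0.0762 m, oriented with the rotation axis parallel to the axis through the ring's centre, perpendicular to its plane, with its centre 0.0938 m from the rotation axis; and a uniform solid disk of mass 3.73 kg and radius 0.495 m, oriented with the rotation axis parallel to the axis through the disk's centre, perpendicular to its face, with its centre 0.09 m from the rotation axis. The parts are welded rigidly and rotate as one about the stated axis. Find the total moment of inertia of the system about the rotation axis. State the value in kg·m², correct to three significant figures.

3.96

Solid disk: I_cm = (1/2)MR² = (1/2)(5.22)(0.13)² = 0.044109 kg·m²; centre at d = 0.635 m, so the parallel axis theorem gives I = 0.044109 + (5.22)(0.635)² = 2.1489 kg·m².
Thin ring: I_cm = MR² = (1.52)(0.375)² = 0.21375 kg·m²; centre at d = 0.822 m, so the parallel axis theorem gives I = 0.21375 + (1.52)(0.822)² = 1.2408 kg·m².
Thin ring: I_cm = MR² = (5.49)(0.0762)² = 0.031877 kg·m²; centre at d = 0.0938 m, so the parallel axis theorem gives I = 0.031877 + (5.49)(0.0938)² = 0.080181 kg·m².
Solid disk: I_cm = (1/2)MR² = (1/2)(3.73)(0.495)² = 0.45697 kg·m²; centre at d = 0.09 m, so the parallel axis theorem gives I = 0.45697 + (3.73)(0.09)² = 0.48718 kg·m².
Total I = 2.1489 + 1.2408 + 0.080181 + 0.48718 = 3.9571 kg·m².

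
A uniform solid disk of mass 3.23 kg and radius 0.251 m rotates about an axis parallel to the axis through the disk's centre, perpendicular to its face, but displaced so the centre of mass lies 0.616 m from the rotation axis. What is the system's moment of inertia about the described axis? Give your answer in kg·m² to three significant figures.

1.33

I_cm = (1/2)MR² = (1/2)(3.23)(0.251)² = 0.10175 kg·m²; centre at d = 0.616 m, so I = I_cm + Md² gives I = 0.10175 + (3.23)(0.616)² = 1.3274 kg·m².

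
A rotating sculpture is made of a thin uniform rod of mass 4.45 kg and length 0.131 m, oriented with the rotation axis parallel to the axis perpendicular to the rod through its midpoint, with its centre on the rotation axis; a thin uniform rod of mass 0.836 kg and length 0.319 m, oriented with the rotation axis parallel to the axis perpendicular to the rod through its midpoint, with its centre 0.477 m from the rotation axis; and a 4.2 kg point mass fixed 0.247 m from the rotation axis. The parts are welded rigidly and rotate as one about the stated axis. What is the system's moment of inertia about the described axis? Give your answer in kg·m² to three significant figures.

Thin rod: I_cm = (1/12)ML² = (1/12)(4.45)(0.131)² = 0.0063639 kg·m²; axis through the centre, so I = 0.0063639 kg·m².
Thin rod: I_cm = (1/12)ML² = (1/12)(0.836)(0.319)² = 0.0070893 kg·m²; centre at d = 0.477 m, so I = I_cm + Md² gives I = 0.0070893 + (0.836)(0.477)² = 0.1973 kg·m².
Point mass: I_cm = 0; centre at d = 0.247 m, so I = I_cm + Md² gives I = 0 + (4.2)(0.247)² = 0.25624 kg·m².
Total I = 0.0063639 + 0.1973 + 0.25624 = 0.45991 kg·m².

0.460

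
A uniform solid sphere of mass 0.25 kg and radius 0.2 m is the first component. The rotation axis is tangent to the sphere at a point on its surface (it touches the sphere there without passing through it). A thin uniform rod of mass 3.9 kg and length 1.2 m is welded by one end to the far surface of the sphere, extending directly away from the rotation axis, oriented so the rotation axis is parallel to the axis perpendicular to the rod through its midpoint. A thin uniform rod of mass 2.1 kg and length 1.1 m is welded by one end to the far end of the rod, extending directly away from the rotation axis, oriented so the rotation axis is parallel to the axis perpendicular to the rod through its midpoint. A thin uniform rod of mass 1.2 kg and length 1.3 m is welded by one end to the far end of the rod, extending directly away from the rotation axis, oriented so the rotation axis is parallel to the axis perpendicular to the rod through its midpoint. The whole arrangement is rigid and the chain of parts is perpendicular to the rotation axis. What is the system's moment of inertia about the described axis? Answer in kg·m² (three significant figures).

Solid sphere: I_cm = (2/5)MR² = (2/5)(0.25)(0.2)² = 0.004 kg·m²; centre at d = 0.2 m, so the parallel axis theorem gives I = 0.004 + (0.25)(0.2)² = 0.014 kg·m².
Thin rod: I_cm = (1/12)ML² = (1/12)(3.9)(1.2)² = 0.468 kg·m²; centre at d = 0.2 + 0.2 + 0.6 = 1 m, so the parallel axis theorem gives I = 0.468 + (3.9)(1)² = 4.368 kg·m².
Thin rod: I_cm = (1/12)ML² = (1/12)(2.1)(1.1)² = 0.21175 kg·m²; centre at d = 0.2 + 0.2 + 0.6 + 0.6 + 0.55 = 2.15 m, so the parallel axis theorem gives I = 0.21175 + (2.1)(2.15)² = 9.919 kg·m².
Thin rod: I_cm = (1/12)ML² = (1/12)(1.2)(1.3)² = 0.169 kg·m²; centre at d = 0.2 + 0.2 + 0.6 + 0.6 + 0.55 + 0.55 + 0.65 = 3.35 m, so the parallel axis theorem gives I = 0.169 + (1.2)(3.35)² = 13.636 kg·m².
Total I = 0.014 + 4.368 + 9.919 + 13.636 = 27.937 kg·m².

27.9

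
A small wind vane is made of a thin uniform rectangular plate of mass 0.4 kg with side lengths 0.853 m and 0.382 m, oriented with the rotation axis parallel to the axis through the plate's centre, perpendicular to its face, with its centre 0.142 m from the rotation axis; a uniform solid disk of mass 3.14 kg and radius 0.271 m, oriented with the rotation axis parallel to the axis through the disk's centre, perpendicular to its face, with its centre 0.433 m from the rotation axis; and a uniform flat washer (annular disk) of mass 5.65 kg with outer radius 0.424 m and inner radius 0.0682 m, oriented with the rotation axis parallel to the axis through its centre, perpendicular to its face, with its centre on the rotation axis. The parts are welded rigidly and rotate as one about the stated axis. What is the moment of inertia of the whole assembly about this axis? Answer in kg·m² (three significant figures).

1.26

Rectangular plate: I_cm = (1/12)M(a²+b²) = (1/12)(0.4)[(0.853)² + (0.382)²] = 0.029118 kg·m²; centre at d = 0.142 m, so I = I_cm + Md² gives I = 0.029118 + (0.4)(0.142)² = 0.037183 kg·m².
Solid disk: I_cm = (1/2)MR² = (1/2)(3.14)(0.271)² = 0.1153 kg·m²; centre at d = 0.433 m, so I = I_cm + Md² gives I = 0.1153 + (3.14)(0.433)² = 0.70402 kg·m².
Annular disk: I_cm = (1/2)M(R²+r²) = (1/2)(5.65)[(0.424)² + (0.0682)²] = 0.52101 kg·m²; axis through the centre, so I = 0.52101 kg·m².
Total I = 0.037183 + 0.70402 + 0.52101 = 1.2622 kg·m².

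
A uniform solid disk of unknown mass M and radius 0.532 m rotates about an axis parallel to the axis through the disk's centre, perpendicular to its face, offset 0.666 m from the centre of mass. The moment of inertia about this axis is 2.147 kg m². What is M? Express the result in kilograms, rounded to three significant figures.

3.67

I = I_cm + Md² = (1/2)MR² + Md² = M·[0.5·(0.532)² + (0.666)²] = M·0.58507.
So M = 2.147 / 0.58507 = 3.6697 kg.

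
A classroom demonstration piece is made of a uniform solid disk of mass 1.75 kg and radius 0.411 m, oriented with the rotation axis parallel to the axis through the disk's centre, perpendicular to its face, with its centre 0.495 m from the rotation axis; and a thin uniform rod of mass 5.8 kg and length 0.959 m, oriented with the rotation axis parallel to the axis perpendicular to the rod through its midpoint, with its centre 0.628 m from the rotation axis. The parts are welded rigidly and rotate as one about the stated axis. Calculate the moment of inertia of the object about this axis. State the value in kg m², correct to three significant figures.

3.31

Solid disk: I_cm = (1/2)MR² = (1/2)(1.75)(0.411)² = 0.14781 kg m²; centre at d = 0.495 m, so the parallel axis theorem gives I = 0.14781 + (1.75)(0.495)² = 0.5766 kg m².
Thin rod: I_cm = (1/12)ML² = (1/12)(5.8)(0.959)² = 0.44451 kg m²; centre at d = 0.628 m, so the parallel axis theorem gives I = 0.44451 + (5.8)(0.628)² = 2.7319 kg m².
Total I = 0.5766 + 2.7319 = 3.3085 kg m².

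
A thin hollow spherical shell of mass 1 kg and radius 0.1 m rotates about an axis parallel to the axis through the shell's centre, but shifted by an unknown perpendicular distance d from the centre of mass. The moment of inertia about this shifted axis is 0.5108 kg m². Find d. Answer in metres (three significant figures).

0.710

About the centre-of-mass axis, I_cm = (2/3)MR² = (2/3)(1)(0.1)² = 0.0066667 kg m².
Parallel axis theorem: I = I_cm + Md², so Md² = 0.5108 − 0.0066667 = 0.50413 kg m².
d = √(0.50413 / 1) = 0.71002 m.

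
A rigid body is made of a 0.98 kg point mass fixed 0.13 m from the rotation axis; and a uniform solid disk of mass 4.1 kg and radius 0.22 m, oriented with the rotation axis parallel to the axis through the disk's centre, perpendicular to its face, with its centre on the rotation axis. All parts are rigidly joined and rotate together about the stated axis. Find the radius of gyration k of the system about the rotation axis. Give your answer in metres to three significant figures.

0.151

Point mass: I_cm = 0; centre at d = 0.13 m, so I = I_cm + Md² gives I = 0 + (0.98)(0.13)² = 0.016562 kg m².
Solid disk: I_cm = (1/2)MR² = (1/2)(4.1)(0.22)² = 0.09922 kg m²; axis through the centre, so I = 0.09922 kg m².
Total I = 0.11578 kg m²; total mass M = 5.08 kg.
k = √(I/M) = √(0.11578/5.08) = 0.15097 m.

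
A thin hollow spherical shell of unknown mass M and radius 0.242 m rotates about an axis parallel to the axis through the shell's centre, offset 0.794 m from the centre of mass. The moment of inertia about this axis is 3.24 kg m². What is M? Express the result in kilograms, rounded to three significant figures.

I = I_cm + Md² = (2/3)MR² + Md² = M·[0.666667·(0.242)² + (0.794)²] = M·0.66948.
So M = 3.24 / 0.66948 = 4.8396 kg.

4.84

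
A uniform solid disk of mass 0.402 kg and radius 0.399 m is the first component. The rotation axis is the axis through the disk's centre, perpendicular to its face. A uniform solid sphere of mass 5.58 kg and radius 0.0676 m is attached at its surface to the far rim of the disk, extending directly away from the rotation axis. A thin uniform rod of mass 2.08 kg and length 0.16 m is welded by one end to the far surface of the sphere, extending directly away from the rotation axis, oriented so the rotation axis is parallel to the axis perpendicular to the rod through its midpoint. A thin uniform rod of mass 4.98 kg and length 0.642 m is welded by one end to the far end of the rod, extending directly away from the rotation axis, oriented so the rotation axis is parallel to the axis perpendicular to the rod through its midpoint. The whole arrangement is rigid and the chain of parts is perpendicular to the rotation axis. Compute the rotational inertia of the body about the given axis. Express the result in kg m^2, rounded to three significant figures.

7.35

Solid disk: I_cm = (1/2)MR² = (1/2)(0.402)(0.399)² = 0.031999 kg m^2; axis through the centre, so I = 0.031999 kg m^2.
Solid sphere: I_cm = (2/5)MR² = (2/5)(5.58)(0.0676)² = 0.0102 kg m^2; centre at d = 0.399 + 0.0676 = 0.4666 m, so I = I_cm + Md² gives I = 0.0102 + (5.58)(0.4666)² = 1.2251 kg m^2.
Thin rod: I_cm = (1/12)ML² = (1/12)(2.08)(0.16)² = 0.0044373 kg m^2; centre at d = 0.399 + 0.0676 + 0.0676 + 0.08 = 0.6142 m, so I = I_cm + Md² gives I = 0.0044373 + (2.08)(0.6142)² = 0.7891 kg m^2.
Thin rod: I_cm = (1/12)ML² = (1/12)(4.98)(0.642)² = 0.17105 kg m^2; centre at d = 0.399 + 0.0676 + 0.0676 + 0.08 + 0.08 + 0.321 = 1.0152 m, so I = I_cm + Md² gives I = 0.17105 + (4.98)(1.0152)² = 5.3036 kg m^2.
Total I = 0.031999 + 1.2251 + 0.7891 + 5.3036 = 7.3497 kg m^2.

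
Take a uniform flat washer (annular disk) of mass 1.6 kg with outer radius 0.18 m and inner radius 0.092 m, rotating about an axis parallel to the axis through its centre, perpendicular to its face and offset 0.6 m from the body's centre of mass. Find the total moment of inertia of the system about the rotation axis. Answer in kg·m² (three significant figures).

0.609

I_cm = (1/2)M(R²+r²) = (1/2)(1.6)[(0.18)² + (0.092)²] = 0.032691 kg·m²; centre at d = 0.6 m, so the parallel axis theorem gives I = 0.032691 + (1.6)(0.6)² = 0.60869 kg·m².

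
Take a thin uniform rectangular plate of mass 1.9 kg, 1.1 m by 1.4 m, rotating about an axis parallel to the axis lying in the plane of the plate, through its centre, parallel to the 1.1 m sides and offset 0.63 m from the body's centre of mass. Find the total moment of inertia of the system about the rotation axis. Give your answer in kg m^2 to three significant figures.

I_cm = (1/12)Mb² = (1/12)(1.9)(1.4)² = 0.31033 kg m^2; centre at d = 0.63 m, so the parallel axis theorem gives I = 0.31033 + (1.9)(0.63)² = 1.0644 kg m^2.

1.06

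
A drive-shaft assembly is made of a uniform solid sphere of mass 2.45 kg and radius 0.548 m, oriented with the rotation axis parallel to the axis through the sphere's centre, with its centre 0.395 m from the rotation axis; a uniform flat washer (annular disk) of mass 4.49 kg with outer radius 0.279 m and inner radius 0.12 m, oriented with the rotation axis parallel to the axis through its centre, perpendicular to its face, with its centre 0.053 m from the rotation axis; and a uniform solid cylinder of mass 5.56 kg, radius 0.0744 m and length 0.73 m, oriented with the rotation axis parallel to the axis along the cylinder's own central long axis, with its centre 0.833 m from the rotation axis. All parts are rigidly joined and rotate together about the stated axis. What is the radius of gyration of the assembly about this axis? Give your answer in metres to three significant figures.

Solid sphere: I_cm = (2/5)MR² = (2/5)(2.45)(0.548)² = 0.2943 kg·m²; centre at d = 0.395 m, so I = I_cm + Md² gives I = 0.2943 + (2.45)(0.395)² = 0.67656 kg·m².
Annular disk: I_cm = (1/2)M(R²+r²) = (1/2)(4.49)[(0.279)² + (0.12)²] = 0.20708 kg·m²; centre at d = 0.053 m, so I = I_cm + Md² gives I = 0.20708 + (4.49)(0.053)² = 0.21969 kg·m².
Solid cylinder: I_cm = (1/2)MR² = (1/2)(5.56)(0.0744)² = 0.015388 kg·m²; centre at d = 0.833 m, so I = I_cm + Md² gives I = 0.015388 + (5.56)(0.833)² = 3.8734 kg·m².
Total I = 4.7697 kg·m²; total mass M = 12.5 kg.
k = √(I/M) = √(4.7697/12.5) = 0.61772 m.

0.618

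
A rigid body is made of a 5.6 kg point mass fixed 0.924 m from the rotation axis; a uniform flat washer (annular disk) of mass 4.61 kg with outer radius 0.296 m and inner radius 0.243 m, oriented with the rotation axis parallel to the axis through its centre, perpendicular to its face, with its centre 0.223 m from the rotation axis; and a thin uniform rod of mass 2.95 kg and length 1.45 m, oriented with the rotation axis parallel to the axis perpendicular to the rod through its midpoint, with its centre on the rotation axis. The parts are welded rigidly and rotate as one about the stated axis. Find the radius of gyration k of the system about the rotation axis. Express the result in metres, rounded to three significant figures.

Point mass: I_cm = 0; centre at d = 0.924 m, so the parallel axis theorem gives I = 0 + (5.6)(0.924)² = 4.7811 kg m^2.
Annular disk: I_cm = (1/2)M(R²+r²) = (1/2)(4.61)[(0.296)² + (0.243)²] = 0.33806 kg m^2; centre at d = 0.223 m, so the parallel axis theorem gives I = 0.33806 + (4.61)(0.223)² = 0.56731 kg m^2.
Thin rod: I_cm = (1/12)ML² = (1/12)(2.95)(1.45)² = 0.51686 kg m^2; axis through the centre, so I = 0.51686 kg m^2.
Total I = 5.8653 kg m^2; total mass M = 13.16 kg.
k = √(I/M) = √(5.8653/13.16) = 0.6676 m.

0.668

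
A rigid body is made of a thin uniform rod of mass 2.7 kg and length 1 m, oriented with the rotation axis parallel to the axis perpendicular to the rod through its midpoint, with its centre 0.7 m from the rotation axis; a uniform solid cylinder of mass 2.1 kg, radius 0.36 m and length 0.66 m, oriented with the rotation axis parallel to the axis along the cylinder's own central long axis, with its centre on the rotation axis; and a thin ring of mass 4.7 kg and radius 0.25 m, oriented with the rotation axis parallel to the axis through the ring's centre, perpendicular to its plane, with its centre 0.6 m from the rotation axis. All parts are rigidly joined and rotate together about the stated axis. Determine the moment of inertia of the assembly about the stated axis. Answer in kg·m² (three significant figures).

Thin rod: I_cm = (1/12)ML² = (1/12)(2.7)(1)² = 0.225 kg·m²; centre at d = 0.7 m, so the parallel axis theorem gives I = 0.225 + (2.7)(0.7)² = 1.548 kg·m².
Solid cylinder: I_cm = (1/2)MR² = (1/2)(2.1)(0.36)² = 0.13608 kg·m²; axis through the centre, so I = 0.13608 kg·m².
Thin ring: I_cm = MR² = (4.7)(0.25)² = 0.29375 kg·m²; centre at d = 0.6 m, so the parallel axis theorem gives I = 0.29375 + (4.7)(0.6)² = 1.9857 kg·m².
Total I = 1.548 + 0.13608 + 1.9857 = 3.6698 kg·m².

3.67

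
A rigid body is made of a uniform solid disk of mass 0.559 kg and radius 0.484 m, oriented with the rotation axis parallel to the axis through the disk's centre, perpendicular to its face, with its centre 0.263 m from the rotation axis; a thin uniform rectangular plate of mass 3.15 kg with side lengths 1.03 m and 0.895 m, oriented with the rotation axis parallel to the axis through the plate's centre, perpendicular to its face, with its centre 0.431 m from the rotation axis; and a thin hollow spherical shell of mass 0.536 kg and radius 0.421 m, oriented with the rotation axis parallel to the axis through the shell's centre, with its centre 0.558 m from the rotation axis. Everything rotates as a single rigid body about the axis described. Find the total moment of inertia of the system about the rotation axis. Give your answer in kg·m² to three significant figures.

1.41

Solid disk: I_cm = (1/2)MR² = (1/2)(0.559)(0.484)² = 0.065475 kg·m²; centre at d = 0.263 m, so I = I_cm + Md² gives I = 0.065475 + (0.559)(0.263)² = 0.10414 kg·m².
Rectangular plate: I_cm = (1/12)M(a²+b²) = (1/12)(3.15)[(1.03)² + (0.895)²] = 0.48876 kg·m²; centre at d = 0.431 m, so I = I_cm + Md² gives I = 0.48876 + (3.15)(0.431)² = 1.0739 kg·m².
Spherical shell: I_cm = (2/3)MR² = (2/3)(0.536)(0.421)² = 0.063334 kg·m²; centre at d = 0.558 m, so I = I_cm + Md² gives I = 0.063334 + (0.536)(0.558)² = 0.23023 kg·m².
Total I = 0.10414 + 1.0739 + 0.23023 = 1.4083 kg·m².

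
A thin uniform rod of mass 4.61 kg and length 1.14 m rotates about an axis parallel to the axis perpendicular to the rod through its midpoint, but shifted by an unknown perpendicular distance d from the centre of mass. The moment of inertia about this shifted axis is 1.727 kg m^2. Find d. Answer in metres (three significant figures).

0.516

About the centre-of-mass axis, I_cm = (1/12)ML² = (1/12)(4.61)(1.14)² = 0.49926 kg m^2.
Parallel axis theorem: I = I_cm + Md², so Md² = 1.727 − 0.49926 = 1.2277 kg m^2.
d = √(1.2277 / 4.61) = 0.51606 m.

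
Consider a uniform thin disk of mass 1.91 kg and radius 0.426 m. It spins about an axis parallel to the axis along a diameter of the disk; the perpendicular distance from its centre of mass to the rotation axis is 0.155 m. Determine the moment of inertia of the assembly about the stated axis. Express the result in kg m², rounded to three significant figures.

0.133

I_cm = (1/4)MR² = (1/4)(1.91)(0.426)² = 0.086655 kg m²; centre at d = 0.155 m, so the parallel axis theorem gives I = 0.086655 + (1.91)(0.155)² = 0.13254 kg m².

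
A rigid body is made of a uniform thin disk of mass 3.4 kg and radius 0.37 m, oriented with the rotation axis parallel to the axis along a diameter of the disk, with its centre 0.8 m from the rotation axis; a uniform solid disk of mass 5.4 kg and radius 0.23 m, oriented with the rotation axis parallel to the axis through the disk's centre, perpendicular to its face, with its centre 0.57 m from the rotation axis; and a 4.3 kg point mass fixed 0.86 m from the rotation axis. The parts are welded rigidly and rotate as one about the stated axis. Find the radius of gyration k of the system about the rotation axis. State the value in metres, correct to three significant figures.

0.750

Thin disk: I_cm = (1/4)MR² = (1/4)(3.4)(0.37)² = 0.11636 kg m^2; centre at d = 0.8 m, so I = I_cm + Md² gives I = 0.11636 + (3.4)(0.8)² = 2.2924 kg m^2.
Solid disk: I_cm = (1/2)MR² = (1/2)(5.4)(0.23)² = 0.14283 kg m^2; centre at d = 0.57 m, so I = I_cm + Md² gives I = 0.14283 + (5.4)(0.57)² = 1.8973 kg m^2.
Point mass: I_cm = 0; centre at d = 0.86 m, so I = I_cm + Md² gives I = 0 + (4.3)(0.86)² = 3.1803 kg m^2.
Total I = 7.3699 kg m^2; total mass M = 13.1 kg.
k = √(I/M) = √(7.3699/13.1) = 0.75006 m.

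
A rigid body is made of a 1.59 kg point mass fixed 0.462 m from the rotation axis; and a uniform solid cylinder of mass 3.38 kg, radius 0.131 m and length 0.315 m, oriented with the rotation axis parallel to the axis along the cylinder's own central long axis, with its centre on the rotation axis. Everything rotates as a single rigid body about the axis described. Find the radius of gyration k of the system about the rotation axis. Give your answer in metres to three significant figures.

0.272

Point mass: I_cm = 0; centre at d = 0.462 m, so I = I_cm + Md² gives I = 0 + (1.59)(0.462)² = 0.33938 kg m².
Solid cylinder: I_cm = (1/2)MR² = (1/2)(3.38)(0.131)² = 0.029002 kg m²; axis through the centre, so I = 0.029002 kg m².
Total I = 0.36838 kg m²; total mass M = 4.97 kg.
k = √(I/M) = √(0.36838/4.97) = 0.27225 m.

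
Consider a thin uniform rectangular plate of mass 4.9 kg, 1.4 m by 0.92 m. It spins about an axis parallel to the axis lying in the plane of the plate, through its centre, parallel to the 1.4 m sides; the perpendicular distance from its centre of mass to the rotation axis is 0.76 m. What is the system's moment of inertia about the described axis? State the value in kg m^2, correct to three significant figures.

3.18

I_cm = (1/12)Mb² = (1/12)(4.9)(0.92)² = 0.34561 kg m^2; centre at d = 0.76 m, so the parallel axis theorem gives I = 0.34561 + (4.9)(0.76)² = 3.1759 kg m^2.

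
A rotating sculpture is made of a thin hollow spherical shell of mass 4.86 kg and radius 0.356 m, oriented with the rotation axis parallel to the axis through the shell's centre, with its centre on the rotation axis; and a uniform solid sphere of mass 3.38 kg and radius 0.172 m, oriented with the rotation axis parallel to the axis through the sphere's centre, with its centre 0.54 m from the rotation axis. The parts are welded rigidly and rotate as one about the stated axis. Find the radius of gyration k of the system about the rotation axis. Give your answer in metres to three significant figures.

0.417

Spherical shell: I_cm = (2/3)MR² = (2/3)(4.86)(0.356)² = 0.41062 kg·m²; axis through the centre, so I = 0.41062 kg·m².
Solid sphere: I_cm = (2/5)MR² = (2/5)(3.38)(0.172)² = 0.039998 kg·m²; centre at d = 0.54 m, so I = I_cm + Md² gives I = 0.039998 + (3.38)(0.54)² = 1.0256 kg·m².
Total I = 1.4362 kg·m²; total mass M = 8.24 kg.
k = √(I/M) = √(1.4362/8.24) = 0.41749 m.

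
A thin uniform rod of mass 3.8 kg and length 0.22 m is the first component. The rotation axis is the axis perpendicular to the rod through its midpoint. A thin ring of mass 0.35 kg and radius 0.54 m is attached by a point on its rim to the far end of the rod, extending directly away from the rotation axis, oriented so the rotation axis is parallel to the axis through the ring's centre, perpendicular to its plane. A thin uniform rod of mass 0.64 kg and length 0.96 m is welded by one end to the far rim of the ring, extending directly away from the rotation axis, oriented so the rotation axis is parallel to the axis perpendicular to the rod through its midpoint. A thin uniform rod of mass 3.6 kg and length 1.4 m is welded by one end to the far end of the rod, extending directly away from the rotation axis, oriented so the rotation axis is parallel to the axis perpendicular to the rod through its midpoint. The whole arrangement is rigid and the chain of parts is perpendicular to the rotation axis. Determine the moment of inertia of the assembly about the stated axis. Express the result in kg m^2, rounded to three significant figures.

Thin rod: I_cm = (1/12)ML² = (1/12)(3.8)(0.22)² = 0.015327 kg m^2; axis through the centre, so I = 0.015327 kg m^2.
Thin ring: I_cm = MR² = (0.35)(0.54)² = 0.10206 kg m^2; centre at d = 0.11 + 0.54 = 0.65 m, so the parallel axis theorem gives I = 0.10206 + (0.35)(0.65)² = 0.24994 kg m^2.
Thin rod: I_cm = (1/12)ML² = (1/12)(0.64)(0.96)² = 0.049152 kg m^2; centre at d = 0.11 + 0.54 + 0.54 + 0.48 = 1.67 m, so the parallel axis theorem gives I = 0.049152 + (0.64)(1.67)² = 1.834 kg m^2.
Thin rod: I_cm = (1/12)ML² = (1/12)(3.6)(1.4)² = 0.588 kg m^2; centre at d = 0.11 + 0.54 + 0.54 + 0.48 + 0.48 + 0.7 = 2.85 m, so the parallel axis theorem gives I = 0.588 + (3.6)(2.85)² = 29.829 kg m^2.
Total I = 0.015327 + 0.24994 + 1.834 + 29.829 = 31.928 kg m^2.

31.9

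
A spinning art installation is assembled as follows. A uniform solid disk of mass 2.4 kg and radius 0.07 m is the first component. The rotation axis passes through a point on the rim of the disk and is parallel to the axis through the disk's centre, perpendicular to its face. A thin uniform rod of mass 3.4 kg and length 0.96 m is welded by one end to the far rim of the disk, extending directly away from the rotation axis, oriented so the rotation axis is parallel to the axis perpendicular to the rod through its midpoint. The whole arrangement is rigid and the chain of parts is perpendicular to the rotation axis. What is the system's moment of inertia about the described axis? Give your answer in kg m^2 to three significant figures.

1.59

Solid disk: I_cm = (1/2)MR² = (1/2)(2.4)(0.07)² = 0.00588 kg m^2; centre at d = 0.07 m, so the parallel axis theorem gives I = 0.00588 + (2.4)(0.07)² = 0.01764 kg m^2.
Thin rod: I_cm = (1/12)ML² = (1/12)(3.4)(0.96)² = 0.26112 kg m^2; centre at d = 0.07 + 0.07 + 0.48 = 0.62 m, so the parallel axis theorem gives I = 0.26112 + (3.4)(0.62)² = 1.5681 kg m^2.
Total I = 0.01764 + 1.5681 = 1.5857 kg m^2.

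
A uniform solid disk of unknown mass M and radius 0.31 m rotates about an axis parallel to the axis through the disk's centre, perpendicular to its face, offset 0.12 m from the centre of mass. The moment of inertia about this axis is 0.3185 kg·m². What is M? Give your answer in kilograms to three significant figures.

I = I_cm + Md² = (1/2)MR² + Md² = M·[0.5·(0.31)² + (0.12)²] = M·0.06245.
So M = 0.3185 / 0.06245 = 5.1001 kg.

5.10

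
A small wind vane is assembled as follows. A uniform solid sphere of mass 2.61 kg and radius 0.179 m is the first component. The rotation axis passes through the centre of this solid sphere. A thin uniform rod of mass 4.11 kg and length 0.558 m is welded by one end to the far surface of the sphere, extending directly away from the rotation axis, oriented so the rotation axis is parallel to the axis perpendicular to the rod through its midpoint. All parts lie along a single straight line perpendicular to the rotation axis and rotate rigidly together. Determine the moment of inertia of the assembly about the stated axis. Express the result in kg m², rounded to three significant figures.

1.00

Solid sphere: I_cm = (2/5)MR² = (2/5)(2.61)(0.179)² = 0.033451 kg m²; axis through the centre, so I = 0.033451 kg m².
Thin rod: I_cm = (1/12)ML² = (1/12)(4.11)(0.558)² = 0.10664 kg m²; centre at d = 0.179 + 0.279 = 0.458 m, so the parallel axis theorem gives I = 0.10664 + (4.11)(0.458)² = 0.96877 kg m².
Total I = 0.033451 + 0.96877 = 1.0022 kg m².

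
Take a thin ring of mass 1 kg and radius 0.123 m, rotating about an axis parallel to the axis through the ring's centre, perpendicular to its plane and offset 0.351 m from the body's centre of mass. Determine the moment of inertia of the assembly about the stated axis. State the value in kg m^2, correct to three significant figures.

I_cm = MR² = (1)(0.123)² = 0.015129 kg m^2; centre at d = 0.351 m, so the parallel axis theorem gives I = 0.015129 + (1)(0.351)² = 0.13833 kg m^2.

0.138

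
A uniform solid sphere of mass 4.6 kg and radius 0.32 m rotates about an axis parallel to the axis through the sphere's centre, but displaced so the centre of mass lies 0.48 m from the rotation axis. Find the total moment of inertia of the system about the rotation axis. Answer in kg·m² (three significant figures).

1.25

I_cm = (2/5)MR² = (2/5)(4.6)(0.32)² = 0.18842 kg·m²; centre at d = 0.48 m, so I = I_cm + Md² gives I = 0.18842 + (4.6)(0.48)² = 1.2483 kg·m².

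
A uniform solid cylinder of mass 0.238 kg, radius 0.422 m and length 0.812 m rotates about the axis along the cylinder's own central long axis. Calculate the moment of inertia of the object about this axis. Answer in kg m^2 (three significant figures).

I_cm = (1/2)MR² = (1/2)(0.238)(0.422)² = 0.021192 kg m^2; axis through the centre, so I = 0.021192 kg m^2.

0.0212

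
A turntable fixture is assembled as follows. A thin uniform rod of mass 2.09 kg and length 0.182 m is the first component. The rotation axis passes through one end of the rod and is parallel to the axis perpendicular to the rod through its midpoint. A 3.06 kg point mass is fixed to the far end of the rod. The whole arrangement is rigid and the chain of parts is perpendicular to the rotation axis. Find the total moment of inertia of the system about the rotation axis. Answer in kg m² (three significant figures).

Thin rod: I_cm = (1/12)ML² = (1/12)(2.09)(0.182)² = 0.0057691 kg m²; centre at d = 0.091 m, so the parallel axis theorem gives I = 0.0057691 + (2.09)(0.091)² = 0.023076 kg m².
Point mass: I_cm = 0; centre at d = 0.091 + 0.091 = 0.182 m, so the parallel axis theorem gives I = 0 + (3.06)(0.182)² = 0.10136 kg m².
Total I = 0.023076 + 0.10136 = 0.12444 kg m².

0.124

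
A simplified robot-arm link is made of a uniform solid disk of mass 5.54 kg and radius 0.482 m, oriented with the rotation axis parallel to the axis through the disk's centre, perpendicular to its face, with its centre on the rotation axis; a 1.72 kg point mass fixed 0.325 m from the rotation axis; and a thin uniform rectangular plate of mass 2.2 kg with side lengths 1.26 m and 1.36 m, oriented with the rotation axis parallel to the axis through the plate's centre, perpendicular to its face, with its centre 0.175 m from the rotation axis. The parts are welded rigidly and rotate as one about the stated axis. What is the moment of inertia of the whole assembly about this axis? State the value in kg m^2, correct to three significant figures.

Solid disk: I_cm = (1/2)MR² = (1/2)(5.54)(0.482)² = 0.64354 kg m^2; axis through the centre, so I = 0.64354 kg m^2.
Point mass: I_cm = 0; centre at d = 0.325 m, so the parallel axis theorem gives I = 0 + (1.72)(0.325)² = 0.18168 kg m^2.
Rectangular plate: I_cm = (1/12)M(a²+b²) = (1/12)(2.2)[(1.26)² + (1.36)²] = 0.63015 kg m^2; centre at d = 0.175 m, so the parallel axis theorem gives I = 0.63015 + (2.2)(0.175)² = 0.69753 kg m^2.
Total I = 0.64354 + 0.18168 + 0.69753 = 1.5227 kg m^2.

1.52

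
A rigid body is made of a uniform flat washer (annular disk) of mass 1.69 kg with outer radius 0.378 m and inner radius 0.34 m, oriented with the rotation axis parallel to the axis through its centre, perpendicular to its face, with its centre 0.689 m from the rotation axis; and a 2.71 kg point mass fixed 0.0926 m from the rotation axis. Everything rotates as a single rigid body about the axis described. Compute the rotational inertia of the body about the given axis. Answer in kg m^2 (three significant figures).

1.04

Annular disk: I_cm = (1/2)M(R²+r²) = (1/2)(1.69)[(0.378)² + (0.34)²] = 0.21842 kg m^2; centre at d = 0.689 m, so I = I_cm + Md² gives I = 0.21842 + (1.69)(0.689)² = 1.0207 kg m^2.
Point mass: I_cm = 0; centre at d = 0.0926 m, so I = I_cm + Md² gives I = 0 + (2.71)(0.0926)² = 0.023238 kg m^2.
Total I = 1.0207 + 0.023238 = 1.0439 kg m^2.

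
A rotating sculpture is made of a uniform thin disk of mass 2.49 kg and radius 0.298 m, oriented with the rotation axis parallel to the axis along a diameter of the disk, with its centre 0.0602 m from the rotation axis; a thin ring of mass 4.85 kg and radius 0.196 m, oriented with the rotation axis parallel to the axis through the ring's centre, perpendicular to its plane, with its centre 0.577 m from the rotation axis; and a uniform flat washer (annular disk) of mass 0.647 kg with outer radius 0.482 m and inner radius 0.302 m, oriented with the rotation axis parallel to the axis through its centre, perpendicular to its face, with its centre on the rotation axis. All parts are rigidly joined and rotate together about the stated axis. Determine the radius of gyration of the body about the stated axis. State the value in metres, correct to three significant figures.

Thin disk: I_cm = (1/4)MR² = (1/4)(2.49)(0.298)² = 0.05528 kg m^2; centre at d = 0.0602 m, so I = I_cm + Md² gives I = 0.05528 + (2.49)(0.0602)² = 0.064304 kg m^2.
Thin ring: I_cm = MR² = (4.85)(0.196)² = 0.18632 kg m^2; centre at d = 0.577 m, so I = I_cm + Md² gives I = 0.18632 + (4.85)(0.577)² = 1.801 kg m^2.
Annular disk: I_cm = (1/2)M(R²+r²) = (1/2)(0.647)[(0.482)² + (0.302)²] = 0.10466 kg m^2; axis through the centre, so I = 0.10466 kg m^2.
Total I = 1.97 kg m^2; total mass M = 7.987 kg.
k = √(I/M) = √(1.97/7.987) = 0.49664 m.

0.497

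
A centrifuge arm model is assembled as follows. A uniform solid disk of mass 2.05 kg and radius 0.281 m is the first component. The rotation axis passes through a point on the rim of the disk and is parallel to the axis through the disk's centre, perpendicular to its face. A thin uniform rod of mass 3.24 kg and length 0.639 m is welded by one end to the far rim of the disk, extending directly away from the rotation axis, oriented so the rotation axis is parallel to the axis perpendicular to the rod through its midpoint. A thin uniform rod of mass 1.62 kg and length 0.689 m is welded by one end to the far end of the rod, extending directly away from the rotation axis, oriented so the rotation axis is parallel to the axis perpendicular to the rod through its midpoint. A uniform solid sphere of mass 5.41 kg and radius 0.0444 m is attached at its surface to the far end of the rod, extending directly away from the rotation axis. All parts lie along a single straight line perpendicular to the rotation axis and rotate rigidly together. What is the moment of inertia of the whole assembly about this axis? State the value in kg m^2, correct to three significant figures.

Solid disk: I_cm = (1/2)MR² = (1/2)(2.05)(0.281)² = 0.080935 kg m^2; centre at d = 0.281 m, so I = I_cm + Md² gives I = 0.080935 + (2.05)(0.281)² = 0.24281 kg m^2.
Thin rod: I_cm = (1/12)ML² = (1/12)(3.24)(0.639)² = 0.11025 kg m^2; centre at d = 0.281 + 0.281 + 0.3195 = 0.8815 m, so I = I_cm + Md² gives I = 0.11025 + (3.24)(0.8815)² = 2.6279 kg m^2.
Thin rod: I_cm = (1/12)ML² = (1/12)(1.62)(0.689)² = 0.064087 kg m^2; centre at d = 0.281 + 0.281 + 0.3195 + 0.3195 + 0.3445 = 1.5455 m, so I = I_cm + Md² gives I = 0.064087 + (1.62)(1.5455)² = 3.9336 kg m^2.
Solid sphere: I_cm = (2/5)MR² = (2/5)(5.41)(0.0444)² = 0.004266 kg m^2; centre at d = 0.281 + 0.281 + 0.3195 + 0.3195 + 0.3445 + 0.3445 + 0.0444 = 1.9344 m, so I = I_cm + Md² gives I = 0.004266 + (5.41)(1.9344)² = 20.248 kg m^2.
Total I = 0.24281 + 2.6279 + 3.9336 + 20.248 = 27.052 kg m^2.

27.1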